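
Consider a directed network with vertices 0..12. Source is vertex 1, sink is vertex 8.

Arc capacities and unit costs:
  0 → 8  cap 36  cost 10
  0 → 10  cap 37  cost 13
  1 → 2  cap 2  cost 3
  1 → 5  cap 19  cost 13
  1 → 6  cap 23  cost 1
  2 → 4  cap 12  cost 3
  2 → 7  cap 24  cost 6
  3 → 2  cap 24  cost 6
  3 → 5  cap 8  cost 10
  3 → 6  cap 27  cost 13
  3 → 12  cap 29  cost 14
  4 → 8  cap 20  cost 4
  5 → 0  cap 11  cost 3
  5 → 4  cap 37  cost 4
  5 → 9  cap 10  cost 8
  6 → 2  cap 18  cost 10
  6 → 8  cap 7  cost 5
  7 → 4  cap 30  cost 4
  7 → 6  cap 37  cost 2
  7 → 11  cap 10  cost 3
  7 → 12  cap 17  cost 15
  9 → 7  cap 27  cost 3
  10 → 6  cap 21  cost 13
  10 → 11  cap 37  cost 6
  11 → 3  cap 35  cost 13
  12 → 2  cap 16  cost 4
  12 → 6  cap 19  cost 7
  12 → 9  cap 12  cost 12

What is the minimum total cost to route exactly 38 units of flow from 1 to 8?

shortest-cost path #1: 1→6→8 push 7 @ unit cost 6 (adds 42)
shortest-cost path #2: 1→2→4→8 push 2 @ unit cost 10 (adds 20)
shortest-cost path #3: 1→6→2→4→8 push 10 @ unit cost 18 (adds 180)
shortest-cost path #4: 1→5→4→8 push 8 @ unit cost 21 (adds 168)
shortest-cost path #5: 1→5→0→8 push 11 @ unit cost 26 (adds 286)
total cost = 696

Minimum cost for 38 units: 696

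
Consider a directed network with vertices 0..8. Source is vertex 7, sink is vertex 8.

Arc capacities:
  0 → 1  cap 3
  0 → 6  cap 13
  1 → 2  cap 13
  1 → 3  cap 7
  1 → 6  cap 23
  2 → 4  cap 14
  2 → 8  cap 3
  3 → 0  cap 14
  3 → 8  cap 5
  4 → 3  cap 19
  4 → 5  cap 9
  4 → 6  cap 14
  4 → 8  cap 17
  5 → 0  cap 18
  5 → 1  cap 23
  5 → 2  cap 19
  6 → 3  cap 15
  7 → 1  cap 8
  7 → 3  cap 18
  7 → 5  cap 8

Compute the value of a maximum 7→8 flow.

Maximum flow value: 22

augment #1: 7→3→8 bottleneck 5, total now 5
augment #2: 7→1→2→8 bottleneck 3, total now 8
augment #3: 7→1→2→4→8 bottleneck 5, total now 13
augment #4: 7→5→2→4→8 bottleneck 8, total now 21
augment #5: 7→3→0→1→2→4→8 bottleneck 1, total now 22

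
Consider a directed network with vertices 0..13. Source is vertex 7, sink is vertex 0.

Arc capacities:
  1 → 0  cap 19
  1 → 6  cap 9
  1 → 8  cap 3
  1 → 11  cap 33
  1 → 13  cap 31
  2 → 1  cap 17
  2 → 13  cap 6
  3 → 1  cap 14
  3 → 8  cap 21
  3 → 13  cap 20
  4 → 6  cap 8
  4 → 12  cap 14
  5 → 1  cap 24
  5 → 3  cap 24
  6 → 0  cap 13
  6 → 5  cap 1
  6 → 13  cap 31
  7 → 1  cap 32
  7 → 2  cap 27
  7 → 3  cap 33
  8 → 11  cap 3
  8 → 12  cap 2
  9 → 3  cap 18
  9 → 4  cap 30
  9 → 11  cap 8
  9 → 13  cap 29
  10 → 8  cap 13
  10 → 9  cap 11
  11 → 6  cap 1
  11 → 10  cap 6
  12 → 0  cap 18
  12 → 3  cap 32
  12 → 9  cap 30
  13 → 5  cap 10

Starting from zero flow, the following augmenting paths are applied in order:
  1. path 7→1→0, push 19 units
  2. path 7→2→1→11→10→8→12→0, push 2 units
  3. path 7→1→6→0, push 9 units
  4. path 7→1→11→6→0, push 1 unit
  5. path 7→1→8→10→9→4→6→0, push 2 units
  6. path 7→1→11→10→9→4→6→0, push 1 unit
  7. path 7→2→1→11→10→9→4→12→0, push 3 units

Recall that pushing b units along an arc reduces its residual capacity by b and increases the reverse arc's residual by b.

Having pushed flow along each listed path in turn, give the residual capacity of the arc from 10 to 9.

Residual capacity of (10,9): 5

after path 1 (7→1→0, push 19): res(10,9)=11
after path 2 (7→2→1→11→10→8→12→0, push 2): res(10,9)=11
after path 3 (7→1→6→0, push 9): res(10,9)=11
after path 4 (7→1→11→6→0, push 1): res(10,9)=11
after path 5 (7→1→8→10→9→4→6→0, push 2): res(10,9)=9
after path 6 (7→1→11→10→9→4→6→0, push 1): res(10,9)=8
after path 7 (7→2→1→11→10→9→4→12→0, push 3): res(10,9)=5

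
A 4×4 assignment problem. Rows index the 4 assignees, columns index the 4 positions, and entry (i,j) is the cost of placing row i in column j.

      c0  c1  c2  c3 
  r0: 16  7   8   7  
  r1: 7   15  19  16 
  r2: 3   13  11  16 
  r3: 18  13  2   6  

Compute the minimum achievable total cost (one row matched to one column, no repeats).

Minimum assignment cost: 27

optimal assignment: row0→col3 (cost 7), row1→col1 (cost 15), row2→col0 (cost 3), row3→col2 (cost 2)
total = 7 + 15 + 3 + 2 = 27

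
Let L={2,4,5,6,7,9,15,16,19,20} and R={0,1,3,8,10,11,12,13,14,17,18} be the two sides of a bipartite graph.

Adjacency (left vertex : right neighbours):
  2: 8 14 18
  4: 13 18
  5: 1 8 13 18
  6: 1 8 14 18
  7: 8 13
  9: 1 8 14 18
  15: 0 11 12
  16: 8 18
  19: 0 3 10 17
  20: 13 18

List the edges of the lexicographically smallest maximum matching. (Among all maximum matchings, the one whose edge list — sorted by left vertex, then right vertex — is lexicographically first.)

Lex-smallest maximum matching: {(2,8), (4,13), (5,1), (6,14), (9,18), (15,0), (19,3)}

|M| = 7 (so the lex-smallest maximum matching has 7 edges)
process left vertices in ascending order; for each, take the smallest-labelled available neighbour that still permits 7 edges overall, or leave it unmatched if none does
lex-smallest matching: {2-8, 4-13, 5-1, 6-14, 9-18, 15-0, 19-3}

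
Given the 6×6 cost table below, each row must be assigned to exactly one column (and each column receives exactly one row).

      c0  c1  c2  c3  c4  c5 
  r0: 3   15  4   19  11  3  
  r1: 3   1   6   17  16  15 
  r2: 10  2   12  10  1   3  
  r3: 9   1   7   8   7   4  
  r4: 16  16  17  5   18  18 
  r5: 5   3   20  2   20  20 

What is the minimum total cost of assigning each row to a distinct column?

Minimum assignment cost: 20

one of 2 optimal assignments: row0→col2 (cost 4), row1→col0 (cost 3), row2→col4 (cost 1), row3→col5 (cost 4), row4→col3 (cost 5), row5→col1 (cost 3)
total = 4 + 3 + 1 + 4 + 5 + 3 = 20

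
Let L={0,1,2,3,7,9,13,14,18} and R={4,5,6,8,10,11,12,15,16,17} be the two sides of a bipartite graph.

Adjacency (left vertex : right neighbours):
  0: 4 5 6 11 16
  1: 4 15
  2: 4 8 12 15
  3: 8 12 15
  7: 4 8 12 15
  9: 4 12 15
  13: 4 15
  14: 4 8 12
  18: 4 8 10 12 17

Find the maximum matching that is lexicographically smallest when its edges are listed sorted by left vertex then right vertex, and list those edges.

Lex-smallest maximum matching: {(0,5), (1,4), (2,8), (3,12), (7,15), (18,10)}

|M| = 6 (so the lex-smallest maximum matching has 6 edges)
process left vertices in ascending order; for each, take the smallest-labelled available neighbour that still permits 6 edges overall, or leave it unmatched if none does
lex-smallest matching: {0-5, 1-4, 2-8, 3-12, 7-15, 18-10}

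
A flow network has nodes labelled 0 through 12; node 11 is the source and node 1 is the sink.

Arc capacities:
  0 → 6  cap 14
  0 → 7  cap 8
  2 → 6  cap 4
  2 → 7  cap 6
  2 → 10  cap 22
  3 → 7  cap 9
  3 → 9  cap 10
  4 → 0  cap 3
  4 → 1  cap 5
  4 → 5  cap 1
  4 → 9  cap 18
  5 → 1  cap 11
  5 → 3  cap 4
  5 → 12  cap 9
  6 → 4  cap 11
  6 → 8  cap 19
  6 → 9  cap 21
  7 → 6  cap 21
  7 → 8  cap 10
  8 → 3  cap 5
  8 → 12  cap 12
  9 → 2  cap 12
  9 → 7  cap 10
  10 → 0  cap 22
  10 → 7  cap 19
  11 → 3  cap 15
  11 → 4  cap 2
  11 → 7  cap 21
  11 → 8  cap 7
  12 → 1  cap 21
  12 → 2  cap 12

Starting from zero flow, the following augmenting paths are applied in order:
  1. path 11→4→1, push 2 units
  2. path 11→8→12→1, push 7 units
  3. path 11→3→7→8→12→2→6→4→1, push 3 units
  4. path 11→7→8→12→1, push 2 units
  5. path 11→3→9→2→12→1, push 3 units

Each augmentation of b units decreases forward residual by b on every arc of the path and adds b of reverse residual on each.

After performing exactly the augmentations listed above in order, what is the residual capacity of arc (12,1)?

Residual capacity of (12,1): 9

after path 1 (11→4→1, push 2): res(12,1)=21
after path 2 (11→8→12→1, push 7): res(12,1)=14
after path 3 (11→3→7→8→12→2→6→4→1, push 3): res(12,1)=14
after path 4 (11→7→8→12→1, push 2): res(12,1)=12
after path 5 (11→3→9→2→12→1, push 3): res(12,1)=9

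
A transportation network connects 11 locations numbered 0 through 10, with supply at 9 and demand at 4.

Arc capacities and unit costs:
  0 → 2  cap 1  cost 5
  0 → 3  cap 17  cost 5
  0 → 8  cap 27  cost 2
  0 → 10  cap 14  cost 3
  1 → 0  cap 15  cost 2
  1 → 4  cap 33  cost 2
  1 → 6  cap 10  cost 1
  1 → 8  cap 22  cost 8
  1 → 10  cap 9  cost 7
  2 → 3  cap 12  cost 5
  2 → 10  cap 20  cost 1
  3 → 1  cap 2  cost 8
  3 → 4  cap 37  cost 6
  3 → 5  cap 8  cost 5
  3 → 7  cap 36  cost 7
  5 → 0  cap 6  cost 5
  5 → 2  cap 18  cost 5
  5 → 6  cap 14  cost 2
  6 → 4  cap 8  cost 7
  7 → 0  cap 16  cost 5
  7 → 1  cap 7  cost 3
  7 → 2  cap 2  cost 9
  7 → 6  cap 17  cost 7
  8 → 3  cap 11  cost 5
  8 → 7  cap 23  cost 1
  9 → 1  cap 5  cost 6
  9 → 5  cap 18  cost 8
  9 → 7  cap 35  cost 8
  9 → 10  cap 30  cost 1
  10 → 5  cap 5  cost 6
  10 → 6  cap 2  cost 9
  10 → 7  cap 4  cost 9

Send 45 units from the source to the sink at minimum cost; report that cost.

shortest-cost path #1: 9→1→4 push 5 @ unit cost 8 (adds 40)
shortest-cost path #2: 9→7→1→4 push 7 @ unit cost 13 (adds 91)
shortest-cost path #3: 9→10→5→6→4 push 5 @ unit cost 16 (adds 80)
shortest-cost path #4: 9→10→6→4 push 2 @ unit cost 17 (adds 34)
shortest-cost path #5: 9→5→6→4 push 1 @ unit cost 17 (adds 17)
shortest-cost path #6: 9→5→0→3→4 push 6 @ unit cost 24 (adds 144)
shortest-cost path #7: 9→7→0→3→4 push 11 @ unit cost 24 (adds 264)
shortest-cost path #8: 9→5→2→3→4 push 8 @ unit cost 24 (adds 192)
total cost = 862

Minimum cost for 45 units: 862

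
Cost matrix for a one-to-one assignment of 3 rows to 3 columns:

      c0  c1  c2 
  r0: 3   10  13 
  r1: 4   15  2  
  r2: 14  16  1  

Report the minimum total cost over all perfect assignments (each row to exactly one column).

Minimum assignment cost: 15

optimal assignment: row0→col1 (cost 10), row1→col0 (cost 4), row2→col2 (cost 1)
total = 10 + 4 + 1 = 15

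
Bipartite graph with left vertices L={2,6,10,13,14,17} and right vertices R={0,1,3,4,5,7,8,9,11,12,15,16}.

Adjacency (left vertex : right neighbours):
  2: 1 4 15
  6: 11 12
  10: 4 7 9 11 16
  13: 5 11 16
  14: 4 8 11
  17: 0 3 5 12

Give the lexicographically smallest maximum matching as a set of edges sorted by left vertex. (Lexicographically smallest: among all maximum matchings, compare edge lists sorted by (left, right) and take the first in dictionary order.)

Lex-smallest maximum matching: {(2,1), (6,11), (10,4), (13,5), (14,8), (17,0)}

|M| = 6 (so the lex-smallest maximum matching has 6 edges)
process left vertices in ascending order; for each, take the smallest-labelled available neighbour that still permits 6 edges overall, or leave it unmatched if none does
lex-smallest matching: {2-1, 6-11, 10-4, 13-5, 14-8, 17-0}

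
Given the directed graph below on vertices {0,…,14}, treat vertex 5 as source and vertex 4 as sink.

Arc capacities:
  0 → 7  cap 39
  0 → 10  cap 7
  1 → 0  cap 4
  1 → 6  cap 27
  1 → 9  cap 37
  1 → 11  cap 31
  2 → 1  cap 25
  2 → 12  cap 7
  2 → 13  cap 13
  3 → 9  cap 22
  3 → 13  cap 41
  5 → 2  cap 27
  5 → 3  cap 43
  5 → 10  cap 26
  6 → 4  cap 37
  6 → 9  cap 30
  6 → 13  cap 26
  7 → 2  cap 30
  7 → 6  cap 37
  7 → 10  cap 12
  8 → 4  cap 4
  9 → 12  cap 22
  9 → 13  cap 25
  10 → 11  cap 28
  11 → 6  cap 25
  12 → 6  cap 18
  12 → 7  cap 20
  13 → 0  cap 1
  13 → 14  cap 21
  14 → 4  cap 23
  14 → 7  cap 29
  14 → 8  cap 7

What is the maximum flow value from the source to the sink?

augment #1: 5→2→1→6→4 bottleneck 25, total now 25
augment #2: 5→2→12→6→4 bottleneck 2, total now 27
augment #3: 5→3→13→14→4 bottleneck 21, total now 48
augment #4: 5→10→11→6→4 bottleneck 10, total now 58

Maximum flow value: 58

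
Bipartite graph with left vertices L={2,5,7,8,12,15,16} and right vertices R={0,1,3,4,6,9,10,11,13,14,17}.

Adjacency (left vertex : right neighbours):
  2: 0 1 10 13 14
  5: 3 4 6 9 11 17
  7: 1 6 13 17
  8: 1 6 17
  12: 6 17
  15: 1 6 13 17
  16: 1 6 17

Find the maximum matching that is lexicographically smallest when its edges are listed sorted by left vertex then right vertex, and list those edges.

|M| = 6 (so the lex-smallest maximum matching has 6 edges)
process left vertices in ascending order; for each, take the smallest-labelled available neighbour that still permits 6 edges overall, or leave it unmatched if none does
lex-smallest matching: {2-0, 5-3, 7-1, 8-6, 12-17, 15-13}

Lex-smallest maximum matching: {(2,0), (5,3), (7,1), (8,6), (12,17), (15,13)}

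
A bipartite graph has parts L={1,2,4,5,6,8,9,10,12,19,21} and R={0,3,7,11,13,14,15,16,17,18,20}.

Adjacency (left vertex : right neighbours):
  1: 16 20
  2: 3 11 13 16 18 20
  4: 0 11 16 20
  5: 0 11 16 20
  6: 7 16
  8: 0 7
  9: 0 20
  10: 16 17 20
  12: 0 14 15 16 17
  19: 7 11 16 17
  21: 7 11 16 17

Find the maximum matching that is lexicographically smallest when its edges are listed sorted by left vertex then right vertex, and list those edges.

|M| = 8 (so the lex-smallest maximum matching has 8 edges)
process left vertices in ascending order; for each, take the smallest-labelled available neighbour that still permits 8 edges overall, or leave it unmatched if none does
lex-smallest matching: {1-16, 2-3, 4-0, 5-11, 6-7, 9-20, 10-17, 12-14}

Lex-smallest maximum matching: {(1,16), (2,3), (4,0), (5,11), (6,7), (9,20), (10,17), (12,14)}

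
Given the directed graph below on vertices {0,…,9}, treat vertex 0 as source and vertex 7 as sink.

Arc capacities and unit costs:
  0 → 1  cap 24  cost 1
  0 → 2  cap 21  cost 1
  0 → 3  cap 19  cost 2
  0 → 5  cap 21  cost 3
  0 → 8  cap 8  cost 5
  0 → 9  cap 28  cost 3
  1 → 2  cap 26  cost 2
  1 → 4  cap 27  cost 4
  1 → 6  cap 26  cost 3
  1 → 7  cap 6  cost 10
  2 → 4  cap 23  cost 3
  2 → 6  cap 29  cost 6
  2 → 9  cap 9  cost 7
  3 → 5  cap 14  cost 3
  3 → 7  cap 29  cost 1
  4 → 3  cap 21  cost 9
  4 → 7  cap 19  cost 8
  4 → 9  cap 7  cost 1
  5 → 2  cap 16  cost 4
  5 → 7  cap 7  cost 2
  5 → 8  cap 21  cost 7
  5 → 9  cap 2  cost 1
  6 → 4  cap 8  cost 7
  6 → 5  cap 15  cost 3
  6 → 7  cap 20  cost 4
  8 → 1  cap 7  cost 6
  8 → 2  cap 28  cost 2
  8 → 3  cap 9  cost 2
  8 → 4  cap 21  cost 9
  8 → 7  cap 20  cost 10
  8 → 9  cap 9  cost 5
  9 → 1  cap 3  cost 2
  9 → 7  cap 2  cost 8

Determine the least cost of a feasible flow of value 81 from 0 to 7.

Minimum cost for 81 units: 637

shortest-cost path #1: 0→3→7 push 19 @ unit cost 3 (adds 57)
shortest-cost path #2: 0→5→7 push 7 @ unit cost 5 (adds 35)
shortest-cost path #3: 0→1→6→7 push 20 @ unit cost 8 (adds 160)
shortest-cost path #4: 0→8→3→7 push 8 @ unit cost 8 (adds 64)
shortest-cost path #5: 0→1→7 push 4 @ unit cost 11 (adds 44)
shortest-cost path #6: 0→9→7 push 2 @ unit cost 11 (adds 22)
shortest-cost path #7: 0→2→4→7 push 19 @ unit cost 12 (adds 228)
shortest-cost path #8: 0→5→8→3→7 push 1 @ unit cost 13 (adds 13)
shortest-cost path #9: 0→2→6→1→7 push 1 @ unit cost 14 (adds 14)
total cost = 637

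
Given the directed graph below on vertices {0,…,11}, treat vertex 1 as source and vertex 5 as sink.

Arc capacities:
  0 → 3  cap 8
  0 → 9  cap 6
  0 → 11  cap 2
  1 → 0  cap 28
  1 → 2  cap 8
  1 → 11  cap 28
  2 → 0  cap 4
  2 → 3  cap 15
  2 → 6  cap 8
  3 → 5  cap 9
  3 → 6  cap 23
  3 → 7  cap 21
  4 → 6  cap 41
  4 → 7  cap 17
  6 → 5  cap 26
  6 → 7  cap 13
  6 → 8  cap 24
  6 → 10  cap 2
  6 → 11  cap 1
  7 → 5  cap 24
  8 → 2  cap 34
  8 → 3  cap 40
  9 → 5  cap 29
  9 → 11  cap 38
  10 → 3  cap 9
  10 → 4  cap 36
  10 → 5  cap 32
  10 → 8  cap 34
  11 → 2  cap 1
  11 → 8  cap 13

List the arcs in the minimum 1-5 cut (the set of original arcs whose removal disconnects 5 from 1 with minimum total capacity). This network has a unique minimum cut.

Min-cut arcs: {(0,3), (0,9), (1,2), (11,2), (11,8)} (total capacity 36)

augment #1: 1→0→3→5 push 8
augment #2: 1→0→9→5 push 6
augment #3: 1→2→3→5 push 1
augment #4: 1→2→6→5 push 7
augment #5: 1→11→2→6→5 push 1
augment #6: 1→11→8→3→6→5 push 13
max flow = 36; residual-reachable set from 1 gives S-side
cut edges (S→T): {(0,3), (0,9), (1,2), (11,2), (11,8)} total cap 36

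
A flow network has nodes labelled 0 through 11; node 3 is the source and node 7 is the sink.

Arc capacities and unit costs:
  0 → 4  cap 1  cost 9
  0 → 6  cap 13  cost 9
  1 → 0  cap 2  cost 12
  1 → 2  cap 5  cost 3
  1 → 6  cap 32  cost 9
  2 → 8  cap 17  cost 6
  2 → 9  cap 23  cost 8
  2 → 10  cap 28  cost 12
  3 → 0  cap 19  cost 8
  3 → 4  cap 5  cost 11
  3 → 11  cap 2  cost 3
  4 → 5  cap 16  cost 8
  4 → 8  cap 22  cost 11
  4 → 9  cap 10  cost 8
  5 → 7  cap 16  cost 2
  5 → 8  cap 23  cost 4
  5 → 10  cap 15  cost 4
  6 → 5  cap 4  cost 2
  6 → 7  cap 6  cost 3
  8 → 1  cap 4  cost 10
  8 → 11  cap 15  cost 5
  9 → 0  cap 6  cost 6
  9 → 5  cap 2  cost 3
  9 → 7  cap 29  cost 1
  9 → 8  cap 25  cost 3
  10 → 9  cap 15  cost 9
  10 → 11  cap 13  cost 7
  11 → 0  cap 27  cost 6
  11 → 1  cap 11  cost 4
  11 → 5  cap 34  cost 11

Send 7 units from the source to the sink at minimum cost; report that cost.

shortest-cost path #1: 3→11→5→7 push 2 @ unit cost 16 (adds 32)
shortest-cost path #2: 3→4→9→7 push 5 @ unit cost 20 (adds 100)
total cost = 132

Minimum cost for 7 units: 132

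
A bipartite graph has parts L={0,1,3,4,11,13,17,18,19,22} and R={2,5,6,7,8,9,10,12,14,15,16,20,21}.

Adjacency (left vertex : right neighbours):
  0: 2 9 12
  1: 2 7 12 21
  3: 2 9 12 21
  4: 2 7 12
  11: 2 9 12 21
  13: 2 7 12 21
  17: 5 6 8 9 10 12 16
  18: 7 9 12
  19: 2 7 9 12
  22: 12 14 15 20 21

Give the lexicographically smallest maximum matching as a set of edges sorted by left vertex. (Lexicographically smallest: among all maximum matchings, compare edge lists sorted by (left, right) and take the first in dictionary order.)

|M| = 7 (so the lex-smallest maximum matching has 7 edges)
process left vertices in ascending order; for each, take the smallest-labelled available neighbour that still permits 7 edges overall, or leave it unmatched if none does
lex-smallest matching: {0-2, 1-7, 3-9, 4-12, 11-21, 17-5, 22-14}

Lex-smallest maximum matching: {(0,2), (1,7), (3,9), (4,12), (11,21), (17,5), (22,14)}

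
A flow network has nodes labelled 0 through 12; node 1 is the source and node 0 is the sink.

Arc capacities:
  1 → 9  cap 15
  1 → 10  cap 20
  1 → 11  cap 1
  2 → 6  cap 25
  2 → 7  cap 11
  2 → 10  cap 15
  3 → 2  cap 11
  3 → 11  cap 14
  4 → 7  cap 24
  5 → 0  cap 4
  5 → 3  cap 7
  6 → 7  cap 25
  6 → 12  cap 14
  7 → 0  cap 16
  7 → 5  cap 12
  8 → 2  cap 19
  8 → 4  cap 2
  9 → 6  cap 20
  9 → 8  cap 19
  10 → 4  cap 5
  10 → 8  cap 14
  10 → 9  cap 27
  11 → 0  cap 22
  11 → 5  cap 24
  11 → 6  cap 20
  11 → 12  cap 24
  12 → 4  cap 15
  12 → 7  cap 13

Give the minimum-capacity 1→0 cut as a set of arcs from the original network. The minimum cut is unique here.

Min-cut arcs: {(1,11), (5,0), (5,3), (7,0)} (total capacity 28)

augment #1: 1→11→0 push 1
augment #2: 1→9→6→7→0 push 15
augment #3: 1→10→4→7→0 push 1
augment #4: 1→10→4→7→5→0 push 4
augment #5: 1→10→8→2→7→5→3→11→0 push 7
max flow = 28; residual-reachable set from 1 gives S-side
cut edges (S→T): {(1,11), (5,0), (5,3), (7,0)} total cap 28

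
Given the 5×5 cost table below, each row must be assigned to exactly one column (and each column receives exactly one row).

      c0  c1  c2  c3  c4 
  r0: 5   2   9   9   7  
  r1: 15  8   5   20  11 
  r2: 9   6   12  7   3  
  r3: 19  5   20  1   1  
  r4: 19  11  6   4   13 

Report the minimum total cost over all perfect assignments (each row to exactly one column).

one of 2 optimal assignments: row0→col0 (cost 5), row1→col2 (cost 5), row2→col1 (cost 6), row3→col4 (cost 1), row4→col3 (cost 4)
total = 5 + 5 + 6 + 1 + 4 = 21

Minimum assignment cost: 21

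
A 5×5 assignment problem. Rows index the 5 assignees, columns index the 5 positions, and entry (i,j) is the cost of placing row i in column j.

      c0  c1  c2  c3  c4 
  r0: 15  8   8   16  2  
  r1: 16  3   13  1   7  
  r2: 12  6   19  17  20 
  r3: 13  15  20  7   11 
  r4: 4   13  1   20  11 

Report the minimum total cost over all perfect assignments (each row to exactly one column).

Minimum assignment cost: 23

optimal assignment: row0→col4 (cost 2), row1→col3 (cost 1), row2→col1 (cost 6), row3→col0 (cost 13), row4→col2 (cost 1)
total = 2 + 1 + 6 + 13 + 1 = 23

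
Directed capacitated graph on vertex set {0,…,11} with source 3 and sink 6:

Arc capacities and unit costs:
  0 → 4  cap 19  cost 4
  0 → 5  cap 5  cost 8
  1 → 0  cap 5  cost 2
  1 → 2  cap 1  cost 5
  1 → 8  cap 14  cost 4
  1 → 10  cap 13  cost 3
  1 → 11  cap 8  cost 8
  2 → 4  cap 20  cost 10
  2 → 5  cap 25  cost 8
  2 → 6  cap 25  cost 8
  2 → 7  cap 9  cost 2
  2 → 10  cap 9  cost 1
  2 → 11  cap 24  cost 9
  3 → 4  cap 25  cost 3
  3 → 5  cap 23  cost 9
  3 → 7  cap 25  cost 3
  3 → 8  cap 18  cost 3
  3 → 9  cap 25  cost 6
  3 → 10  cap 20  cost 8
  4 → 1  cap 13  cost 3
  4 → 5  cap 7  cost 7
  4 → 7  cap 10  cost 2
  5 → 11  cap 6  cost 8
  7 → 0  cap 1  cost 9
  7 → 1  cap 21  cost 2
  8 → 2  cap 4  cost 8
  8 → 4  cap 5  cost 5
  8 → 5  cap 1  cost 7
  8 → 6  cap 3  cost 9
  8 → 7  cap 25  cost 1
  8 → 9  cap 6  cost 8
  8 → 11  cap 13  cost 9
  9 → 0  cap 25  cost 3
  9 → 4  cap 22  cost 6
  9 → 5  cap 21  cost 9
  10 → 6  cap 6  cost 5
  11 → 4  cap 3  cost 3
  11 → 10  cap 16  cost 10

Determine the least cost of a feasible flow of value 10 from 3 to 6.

shortest-cost path #1: 3→8→6 push 3 @ unit cost 12 (adds 36)
shortest-cost path #2: 3→10→6 push 6 @ unit cost 13 (adds 78)
shortest-cost path #3: 3→7→1→2→6 push 1 @ unit cost 18 (adds 18)
total cost = 132

Minimum cost for 10 units: 132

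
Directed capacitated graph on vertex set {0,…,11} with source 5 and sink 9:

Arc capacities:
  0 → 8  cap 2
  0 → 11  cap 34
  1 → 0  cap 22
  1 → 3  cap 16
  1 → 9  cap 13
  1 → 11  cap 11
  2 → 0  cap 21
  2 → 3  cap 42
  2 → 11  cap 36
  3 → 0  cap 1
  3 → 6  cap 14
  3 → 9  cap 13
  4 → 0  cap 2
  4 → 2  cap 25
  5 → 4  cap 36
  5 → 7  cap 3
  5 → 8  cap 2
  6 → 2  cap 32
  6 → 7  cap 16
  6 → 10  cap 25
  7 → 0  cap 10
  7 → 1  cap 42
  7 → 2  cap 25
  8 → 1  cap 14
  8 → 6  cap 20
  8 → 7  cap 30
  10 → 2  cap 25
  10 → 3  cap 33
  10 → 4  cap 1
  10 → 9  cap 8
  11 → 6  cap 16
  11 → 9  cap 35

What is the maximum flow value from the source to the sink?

Maximum flow value: 32

augment #1: 5→7→1→9 bottleneck 3, total now 3
augment #2: 5→8→1→9 bottleneck 2, total now 5
augment #3: 5→4→0→11→9 bottleneck 2, total now 7
augment #4: 5→4→2→3→9 bottleneck 13, total now 20
augment #5: 5→4→2→11→9 bottleneck 12, total now 32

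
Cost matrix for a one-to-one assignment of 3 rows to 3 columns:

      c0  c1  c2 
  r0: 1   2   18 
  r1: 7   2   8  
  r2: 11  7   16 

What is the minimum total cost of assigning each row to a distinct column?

Minimum assignment cost: 16

optimal assignment: row0→col0 (cost 1), row1→col2 (cost 8), row2→col1 (cost 7)
total = 1 + 8 + 7 = 16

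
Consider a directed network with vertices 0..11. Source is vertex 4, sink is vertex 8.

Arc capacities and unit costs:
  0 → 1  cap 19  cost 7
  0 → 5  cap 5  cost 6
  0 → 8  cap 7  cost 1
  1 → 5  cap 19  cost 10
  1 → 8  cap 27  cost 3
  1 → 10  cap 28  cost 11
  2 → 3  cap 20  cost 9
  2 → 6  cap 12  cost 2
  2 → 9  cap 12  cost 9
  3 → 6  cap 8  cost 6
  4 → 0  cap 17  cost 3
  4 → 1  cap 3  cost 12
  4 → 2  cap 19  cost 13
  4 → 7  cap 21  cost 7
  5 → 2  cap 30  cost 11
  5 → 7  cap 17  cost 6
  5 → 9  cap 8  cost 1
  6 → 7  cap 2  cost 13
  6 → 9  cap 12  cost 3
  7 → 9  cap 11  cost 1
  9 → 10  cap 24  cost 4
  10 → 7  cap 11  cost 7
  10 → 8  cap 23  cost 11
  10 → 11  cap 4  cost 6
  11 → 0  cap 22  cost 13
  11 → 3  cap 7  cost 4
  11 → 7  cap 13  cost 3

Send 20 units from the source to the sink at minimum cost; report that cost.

shortest-cost path #1: 4→0→8 push 7 @ unit cost 4 (adds 28)
shortest-cost path #2: 4→0→1→8 push 10 @ unit cost 13 (adds 130)
shortest-cost path #3: 4→1→8 push 3 @ unit cost 15 (adds 45)
total cost = 203

Minimum cost for 20 units: 203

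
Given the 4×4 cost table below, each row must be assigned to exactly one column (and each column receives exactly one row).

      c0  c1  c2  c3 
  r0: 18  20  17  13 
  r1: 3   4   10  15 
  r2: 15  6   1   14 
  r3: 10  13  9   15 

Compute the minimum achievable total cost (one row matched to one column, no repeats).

Minimum assignment cost: 28

optimal assignment: row0→col3 (cost 13), row1→col1 (cost 4), row2→col2 (cost 1), row3→col0 (cost 10)
total = 13 + 4 + 1 + 10 = 28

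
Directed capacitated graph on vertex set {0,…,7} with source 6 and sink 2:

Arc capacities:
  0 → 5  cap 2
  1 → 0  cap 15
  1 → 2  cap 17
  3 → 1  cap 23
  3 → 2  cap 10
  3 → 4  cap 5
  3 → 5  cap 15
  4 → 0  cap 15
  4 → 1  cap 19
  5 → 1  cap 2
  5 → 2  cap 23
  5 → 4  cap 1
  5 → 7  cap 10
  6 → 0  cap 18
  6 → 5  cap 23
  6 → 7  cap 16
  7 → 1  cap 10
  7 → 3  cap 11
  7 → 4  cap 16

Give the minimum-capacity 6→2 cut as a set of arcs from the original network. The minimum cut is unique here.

augment #1: 6→5→2 push 23
augment #2: 6→7→1→2 push 10
augment #3: 6→7→3→2 push 6
augment #4: 6→0→5→1→2 push 2
max flow = 41; residual-reachable set from 6 gives S-side
cut edges (S→T): {(0,5), (6,5), (6,7)} total cap 41

Min-cut arcs: {(0,5), (6,5), (6,7)} (total capacity 41)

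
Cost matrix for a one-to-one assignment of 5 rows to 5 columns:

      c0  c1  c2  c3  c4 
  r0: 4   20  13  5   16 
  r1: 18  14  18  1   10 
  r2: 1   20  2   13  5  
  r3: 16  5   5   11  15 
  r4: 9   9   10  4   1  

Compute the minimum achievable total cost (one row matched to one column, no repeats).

Minimum assignment cost: 13

optimal assignment: row0→col0 (cost 4), row1→col3 (cost 1), row2→col2 (cost 2), row3→col1 (cost 5), row4→col4 (cost 1)
total = 4 + 1 + 2 + 5 + 1 = 13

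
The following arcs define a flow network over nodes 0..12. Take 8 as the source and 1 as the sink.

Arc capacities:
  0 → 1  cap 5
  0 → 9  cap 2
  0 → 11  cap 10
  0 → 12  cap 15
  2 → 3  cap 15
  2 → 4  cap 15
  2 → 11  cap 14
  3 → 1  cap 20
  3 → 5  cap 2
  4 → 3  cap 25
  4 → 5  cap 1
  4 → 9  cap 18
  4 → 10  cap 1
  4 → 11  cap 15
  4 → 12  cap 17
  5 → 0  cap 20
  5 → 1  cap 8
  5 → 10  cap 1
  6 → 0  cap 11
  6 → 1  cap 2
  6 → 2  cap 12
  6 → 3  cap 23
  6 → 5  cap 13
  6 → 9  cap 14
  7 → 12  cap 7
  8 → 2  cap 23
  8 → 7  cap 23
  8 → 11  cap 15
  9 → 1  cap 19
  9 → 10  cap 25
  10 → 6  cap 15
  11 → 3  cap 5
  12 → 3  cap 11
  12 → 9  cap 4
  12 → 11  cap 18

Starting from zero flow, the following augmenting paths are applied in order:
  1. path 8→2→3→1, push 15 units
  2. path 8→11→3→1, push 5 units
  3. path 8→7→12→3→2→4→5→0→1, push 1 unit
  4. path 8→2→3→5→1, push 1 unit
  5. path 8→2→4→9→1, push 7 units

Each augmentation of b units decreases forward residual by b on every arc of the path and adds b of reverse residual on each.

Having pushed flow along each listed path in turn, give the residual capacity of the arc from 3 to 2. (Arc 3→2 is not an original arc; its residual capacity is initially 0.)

Residual capacity of (3,2): 15

after path 1 (8→2→3→1, push 15): res(3,2)=15
after path 2 (8→11→3→1, push 5): res(3,2)=15
after path 3 (8→7→12→3→2→4→5→0→1, push 1): res(3,2)=14
after path 4 (8→2→3→5→1, push 1): res(3,2)=15
after path 5 (8→2→4→9→1, push 7): res(3,2)=15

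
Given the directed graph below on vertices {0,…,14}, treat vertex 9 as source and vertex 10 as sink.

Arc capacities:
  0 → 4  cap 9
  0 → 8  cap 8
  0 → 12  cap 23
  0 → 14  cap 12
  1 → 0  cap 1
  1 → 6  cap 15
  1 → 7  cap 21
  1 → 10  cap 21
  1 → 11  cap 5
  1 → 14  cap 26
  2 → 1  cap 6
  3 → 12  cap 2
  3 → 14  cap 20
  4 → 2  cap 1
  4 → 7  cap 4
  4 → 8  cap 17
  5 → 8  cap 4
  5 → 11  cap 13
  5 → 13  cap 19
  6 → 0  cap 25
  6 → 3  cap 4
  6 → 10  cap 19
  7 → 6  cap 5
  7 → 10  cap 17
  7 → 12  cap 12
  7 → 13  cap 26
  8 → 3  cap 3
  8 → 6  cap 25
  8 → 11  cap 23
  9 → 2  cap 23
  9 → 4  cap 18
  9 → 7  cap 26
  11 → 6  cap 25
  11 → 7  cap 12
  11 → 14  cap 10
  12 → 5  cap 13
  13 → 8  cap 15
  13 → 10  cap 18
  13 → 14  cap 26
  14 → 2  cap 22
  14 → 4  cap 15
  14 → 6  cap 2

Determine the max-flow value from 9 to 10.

augment #1: 9→7→10 bottleneck 17, total now 17
augment #2: 9→2→1→10 bottleneck 6, total now 23
augment #3: 9→7→6→10 bottleneck 5, total now 28
augment #4: 9→7→13→10 bottleneck 4, total now 32
augment #5: 9→4→7→13→10 bottleneck 4, total now 36
augment #6: 9→4→8→6→10 bottleneck 14, total now 50

Maximum flow value: 50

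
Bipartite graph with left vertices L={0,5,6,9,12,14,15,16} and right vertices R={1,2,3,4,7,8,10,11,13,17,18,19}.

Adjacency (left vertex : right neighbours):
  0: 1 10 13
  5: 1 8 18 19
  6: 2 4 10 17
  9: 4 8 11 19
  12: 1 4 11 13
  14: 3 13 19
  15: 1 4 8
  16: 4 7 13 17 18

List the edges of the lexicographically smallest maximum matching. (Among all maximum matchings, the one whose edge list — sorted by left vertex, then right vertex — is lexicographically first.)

|M| = 8 (so the lex-smallest maximum matching has 8 edges)
process left vertices in ascending order; for each, take the smallest-labelled available neighbour that still permits 8 edges overall, or leave it unmatched if none does
lex-smallest matching: {0-1, 5-8, 6-2, 9-11, 12-13, 14-3, 15-4, 16-7}

Lex-smallest maximum matching: {(0,1), (5,8), (6,2), (9,11), (12,13), (14,3), (15,4), (16,7)}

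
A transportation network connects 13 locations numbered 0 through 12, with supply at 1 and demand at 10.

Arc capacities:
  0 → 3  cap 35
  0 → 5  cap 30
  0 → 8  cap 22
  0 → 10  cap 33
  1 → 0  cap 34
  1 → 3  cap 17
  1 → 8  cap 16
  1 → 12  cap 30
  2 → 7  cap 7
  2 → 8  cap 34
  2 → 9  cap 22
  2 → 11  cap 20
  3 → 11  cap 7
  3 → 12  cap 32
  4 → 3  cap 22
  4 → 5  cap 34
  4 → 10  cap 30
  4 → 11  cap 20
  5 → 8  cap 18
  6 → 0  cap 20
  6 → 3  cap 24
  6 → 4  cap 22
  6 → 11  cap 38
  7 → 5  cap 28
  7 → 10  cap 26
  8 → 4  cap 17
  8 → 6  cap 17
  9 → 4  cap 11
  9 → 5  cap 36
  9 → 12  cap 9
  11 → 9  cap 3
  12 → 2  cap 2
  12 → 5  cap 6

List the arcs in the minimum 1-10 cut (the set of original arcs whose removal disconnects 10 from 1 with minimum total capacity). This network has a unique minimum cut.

augment #1: 1→0→10 push 33
augment #2: 1→8→4→10 push 16
augment #3: 1→0→8→4→10 push 1
augment #4: 1→12→2→7→10 push 2
augment #5: 1→3→11→9→4→10 push 3
augment #6: 1→12→5→8→6→4→10 push 6
max flow = 61; residual-reachable set from 1 gives S-side
cut edges (S→T): {(1,0), (1,8), (11,9), (12,2), (12,5)} total cap 61

Min-cut arcs: {(1,0), (1,8), (11,9), (12,2), (12,5)} (total capacity 61)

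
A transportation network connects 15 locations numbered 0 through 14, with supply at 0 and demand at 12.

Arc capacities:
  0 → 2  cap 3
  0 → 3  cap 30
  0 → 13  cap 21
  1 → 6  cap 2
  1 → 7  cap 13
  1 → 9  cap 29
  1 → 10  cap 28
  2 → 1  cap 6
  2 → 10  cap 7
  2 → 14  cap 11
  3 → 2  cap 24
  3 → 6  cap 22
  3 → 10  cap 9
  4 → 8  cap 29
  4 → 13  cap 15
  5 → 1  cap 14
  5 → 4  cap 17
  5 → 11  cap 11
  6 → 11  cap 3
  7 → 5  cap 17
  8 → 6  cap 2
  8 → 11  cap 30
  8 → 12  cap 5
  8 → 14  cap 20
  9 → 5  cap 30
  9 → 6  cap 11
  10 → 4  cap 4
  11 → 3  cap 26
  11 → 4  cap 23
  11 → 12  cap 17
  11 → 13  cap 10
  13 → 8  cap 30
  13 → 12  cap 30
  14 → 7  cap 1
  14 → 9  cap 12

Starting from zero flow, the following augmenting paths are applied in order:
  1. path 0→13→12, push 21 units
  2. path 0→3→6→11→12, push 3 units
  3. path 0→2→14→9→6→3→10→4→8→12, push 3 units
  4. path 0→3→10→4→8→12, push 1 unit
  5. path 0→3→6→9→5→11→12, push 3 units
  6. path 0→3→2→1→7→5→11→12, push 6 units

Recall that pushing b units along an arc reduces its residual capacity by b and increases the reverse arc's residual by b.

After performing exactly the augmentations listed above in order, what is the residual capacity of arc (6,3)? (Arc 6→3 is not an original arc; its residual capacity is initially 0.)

after path 1 (0→13→12, push 21): res(6,3)=0
after path 2 (0→3→6→11→12, push 3): res(6,3)=3
after path 3 (0→2→14→9→6→3→10→4→8→12, push 3): res(6,3)=0
after path 4 (0→3→10→4→8→12, push 1): res(6,3)=0
after path 5 (0→3→6→9→5→11→12, push 3): res(6,3)=3
after path 6 (0→3→2→1→7→5→11→12, push 6): res(6,3)=3

Residual capacity of (6,3): 3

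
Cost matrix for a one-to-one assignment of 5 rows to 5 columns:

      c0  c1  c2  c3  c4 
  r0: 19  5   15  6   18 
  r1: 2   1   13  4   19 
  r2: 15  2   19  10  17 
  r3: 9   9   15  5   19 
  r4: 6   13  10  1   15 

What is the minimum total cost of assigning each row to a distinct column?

Minimum assignment cost: 37

optimal assignment: row0→col4 (cost 18), row1→col0 (cost 2), row2→col1 (cost 2), row3→col3 (cost 5), row4→col2 (cost 10)
total = 18 + 2 + 2 + 5 + 10 = 37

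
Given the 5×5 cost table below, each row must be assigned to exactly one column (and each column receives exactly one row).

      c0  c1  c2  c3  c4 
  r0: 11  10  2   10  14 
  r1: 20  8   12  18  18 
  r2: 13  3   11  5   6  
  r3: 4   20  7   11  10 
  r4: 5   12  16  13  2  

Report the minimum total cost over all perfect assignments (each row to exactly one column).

Minimum assignment cost: 21

optimal assignment: row0→col2 (cost 2), row1→col1 (cost 8), row2→col3 (cost 5), row3→col0 (cost 4), row4→col4 (cost 2)
total = 2 + 8 + 5 + 4 + 2 = 21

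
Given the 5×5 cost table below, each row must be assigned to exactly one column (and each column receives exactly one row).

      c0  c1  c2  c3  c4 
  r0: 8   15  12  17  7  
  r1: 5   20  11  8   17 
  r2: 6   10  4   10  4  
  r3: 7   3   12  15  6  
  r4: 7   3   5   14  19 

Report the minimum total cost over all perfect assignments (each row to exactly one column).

Minimum assignment cost: 28

optimal assignment: row0→col0 (cost 8), row1→col3 (cost 8), row2→col4 (cost 4), row3→col1 (cost 3), row4→col2 (cost 5)
total = 8 + 8 + 4 + 3 + 5 = 28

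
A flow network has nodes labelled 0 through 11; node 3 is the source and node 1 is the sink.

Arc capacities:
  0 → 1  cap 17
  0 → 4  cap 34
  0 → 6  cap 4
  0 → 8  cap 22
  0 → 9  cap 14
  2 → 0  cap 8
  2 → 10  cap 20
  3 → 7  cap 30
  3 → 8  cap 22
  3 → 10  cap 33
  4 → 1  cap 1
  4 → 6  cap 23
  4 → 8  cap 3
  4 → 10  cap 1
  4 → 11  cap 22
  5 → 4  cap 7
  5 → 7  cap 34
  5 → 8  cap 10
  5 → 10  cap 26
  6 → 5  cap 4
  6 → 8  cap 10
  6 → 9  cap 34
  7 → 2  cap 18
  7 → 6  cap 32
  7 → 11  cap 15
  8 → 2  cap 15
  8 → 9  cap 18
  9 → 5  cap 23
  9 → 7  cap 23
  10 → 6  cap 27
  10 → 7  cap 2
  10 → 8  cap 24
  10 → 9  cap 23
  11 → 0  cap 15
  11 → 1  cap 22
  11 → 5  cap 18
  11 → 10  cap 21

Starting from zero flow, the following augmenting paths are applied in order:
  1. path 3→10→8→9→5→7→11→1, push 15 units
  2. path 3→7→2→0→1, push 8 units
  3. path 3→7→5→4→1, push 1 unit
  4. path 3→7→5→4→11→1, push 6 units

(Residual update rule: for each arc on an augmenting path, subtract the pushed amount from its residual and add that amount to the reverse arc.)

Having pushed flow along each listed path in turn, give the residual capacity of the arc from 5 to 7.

Residual capacity of (5,7): 26

after path 1 (3→10→8→9→5→7→11→1, push 15): res(5,7)=19
after path 2 (3→7→2→0→1, push 8): res(5,7)=19
after path 3 (3→7→5→4→1, push 1): res(5,7)=20
after path 4 (3→7→5→4→11→1, push 6): res(5,7)=26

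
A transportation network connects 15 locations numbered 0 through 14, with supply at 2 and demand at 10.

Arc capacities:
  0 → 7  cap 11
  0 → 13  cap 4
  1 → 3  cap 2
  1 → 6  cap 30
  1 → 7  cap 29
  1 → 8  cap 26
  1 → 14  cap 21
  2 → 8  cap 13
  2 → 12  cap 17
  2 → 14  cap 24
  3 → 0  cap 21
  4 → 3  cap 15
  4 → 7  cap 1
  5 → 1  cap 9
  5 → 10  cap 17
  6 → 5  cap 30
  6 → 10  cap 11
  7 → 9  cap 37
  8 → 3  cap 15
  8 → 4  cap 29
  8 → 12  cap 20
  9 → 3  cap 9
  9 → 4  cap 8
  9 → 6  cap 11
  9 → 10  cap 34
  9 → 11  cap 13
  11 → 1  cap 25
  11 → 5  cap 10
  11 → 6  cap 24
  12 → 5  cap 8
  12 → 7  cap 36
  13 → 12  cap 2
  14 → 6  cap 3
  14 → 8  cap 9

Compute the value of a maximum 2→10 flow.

Maximum flow value: 42

augment #1: 2→12→5→10 bottleneck 8, total now 8
augment #2: 2→14→6→10 bottleneck 3, total now 11
augment #3: 2→12→7→9→10 bottleneck 9, total now 20
augment #4: 2→8→4→7→9→10 bottleneck 1, total now 21
augment #5: 2→8→12→7→9→10 bottleneck 12, total now 33
augment #6: 2→14→8→12→7→9→10 bottleneck 8, total now 41
augment #7: 2→14→8→3→0→7→9→10 bottleneck 1, total now 42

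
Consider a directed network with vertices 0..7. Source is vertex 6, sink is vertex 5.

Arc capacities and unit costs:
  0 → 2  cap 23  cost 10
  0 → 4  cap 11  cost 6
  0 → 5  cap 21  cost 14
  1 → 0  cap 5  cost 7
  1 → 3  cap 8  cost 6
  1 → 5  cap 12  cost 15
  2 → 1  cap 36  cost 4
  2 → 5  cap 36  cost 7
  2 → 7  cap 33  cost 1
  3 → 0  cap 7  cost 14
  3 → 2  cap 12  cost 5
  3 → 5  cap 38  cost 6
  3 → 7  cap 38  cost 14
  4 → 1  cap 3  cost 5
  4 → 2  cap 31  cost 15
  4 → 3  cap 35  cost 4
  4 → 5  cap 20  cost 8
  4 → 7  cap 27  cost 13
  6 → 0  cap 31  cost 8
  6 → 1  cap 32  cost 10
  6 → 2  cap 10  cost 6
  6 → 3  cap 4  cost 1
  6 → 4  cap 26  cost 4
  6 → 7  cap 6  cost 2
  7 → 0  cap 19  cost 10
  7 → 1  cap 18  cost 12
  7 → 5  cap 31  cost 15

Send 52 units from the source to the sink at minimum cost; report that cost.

Minimum cost for 52 units: 716

shortest-cost path #1: 6→3→5 push 4 @ unit cost 7 (adds 28)
shortest-cost path #2: 6→4→5 push 20 @ unit cost 12 (adds 240)
shortest-cost path #3: 6→2→5 push 10 @ unit cost 13 (adds 130)
shortest-cost path #4: 6→4→3→5 push 6 @ unit cost 14 (adds 84)
shortest-cost path #5: 6→7→5 push 6 @ unit cost 17 (adds 102)
shortest-cost path #6: 6→0→5 push 6 @ unit cost 22 (adds 132)
total cost = 716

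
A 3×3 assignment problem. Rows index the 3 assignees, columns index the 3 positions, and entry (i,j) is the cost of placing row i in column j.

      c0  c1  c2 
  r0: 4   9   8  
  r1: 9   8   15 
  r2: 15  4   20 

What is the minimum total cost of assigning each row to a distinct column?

Minimum assignment cost: 21

optimal assignment: row0→col2 (cost 8), row1→col0 (cost 9), row2→col1 (cost 4)
total = 8 + 9 + 4 = 21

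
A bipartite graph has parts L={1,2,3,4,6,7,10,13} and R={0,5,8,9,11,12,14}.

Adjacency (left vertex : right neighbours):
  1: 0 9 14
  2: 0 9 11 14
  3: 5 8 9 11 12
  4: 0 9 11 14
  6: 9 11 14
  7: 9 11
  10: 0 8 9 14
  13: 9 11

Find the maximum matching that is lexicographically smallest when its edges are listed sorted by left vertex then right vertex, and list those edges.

|M| = 6 (so the lex-smallest maximum matching has 6 edges)
process left vertices in ascending order; for each, take the smallest-labelled available neighbour that still permits 6 edges overall, or leave it unmatched if none does
lex-smallest matching: {1-0, 2-9, 3-5, 4-11, 6-14, 10-8}

Lex-smallest maximum matching: {(1,0), (2,9), (3,5), (4,11), (6,14), (10,8)}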